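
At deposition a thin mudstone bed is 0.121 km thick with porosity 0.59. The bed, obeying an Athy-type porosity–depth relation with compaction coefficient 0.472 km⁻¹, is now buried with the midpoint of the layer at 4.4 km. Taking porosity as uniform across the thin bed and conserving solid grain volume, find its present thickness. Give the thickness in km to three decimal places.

0.054 km

Porosity at 4.4 km: φ = 0.59·exp(−0.472×4.4) = 0.0739
Solid-volume conservation: h(1−φ) = h₀(1−φ₀) ⇒ h = h₀·(1−φ₀)/(1−φ)
h = 0.121 × (1 − 0.59)/(1 − 0.0739) = 0.121 × 0.4427 = 0.0536 km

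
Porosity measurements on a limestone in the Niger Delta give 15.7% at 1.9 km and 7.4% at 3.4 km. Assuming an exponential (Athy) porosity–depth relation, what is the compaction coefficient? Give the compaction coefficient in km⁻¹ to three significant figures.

0.501 km⁻¹

Athy: phi(Z) = phi₀ e^(−kZ) ⇒ phi₁/phi₂ = e^{k(Z₂−Z₁)} ⇒ k = ln(phi₁/phi₂)/(Z₂−Z₁)
k = ln(0.157/0.074) / (3.4 − 1.9) = ln(2.122) / 1.5 = 0.7522 / 1.5 = 0.5015 km⁻¹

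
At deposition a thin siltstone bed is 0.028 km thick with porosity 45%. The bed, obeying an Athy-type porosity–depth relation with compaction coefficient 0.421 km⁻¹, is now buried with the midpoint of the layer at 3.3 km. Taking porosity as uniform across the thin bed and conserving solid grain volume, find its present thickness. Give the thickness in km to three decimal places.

0.017 km

Porosity at 3.3 km: phi = 0.45·exp(−0.421×3.3) = 0.1122
Solid-volume conservation: h(1−phi) = h₀(1−phi₀) ⇒ h = h₀·(1−phi₀)/(1−phi)
h = 0.028 × (1 − 0.45)/(1 − 0.1122) = 0.028 × 0.6195 = 0.0173 km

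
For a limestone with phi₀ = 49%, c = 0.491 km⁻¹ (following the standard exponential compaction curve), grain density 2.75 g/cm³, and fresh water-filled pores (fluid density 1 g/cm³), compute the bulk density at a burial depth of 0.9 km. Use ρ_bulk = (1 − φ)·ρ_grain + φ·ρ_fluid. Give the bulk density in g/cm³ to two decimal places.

Porosity at depth: phi = 0.49·exp(−0.491×0.9) = 0.49×0.6428 = 0.3150
Bulk density: ρ_b = (1−phi)ρ_g + phi·ρ_f = 0.6850×2.75 + 0.3150×1
       = 1.884 + 0.315 = 2.199 g/cm³

2.20 g/cm³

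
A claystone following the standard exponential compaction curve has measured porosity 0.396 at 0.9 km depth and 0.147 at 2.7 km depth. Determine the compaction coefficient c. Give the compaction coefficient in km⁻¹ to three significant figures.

Athy: phi(d) = phi₀ e^(−cd) ⇒ phi₁/phi₂ = e^{c(d₂−d₁)} ⇒ c = ln(phi₁/phi₂)/(d₂−d₁)
c = ln(0.396/0.147) / (2.7 − 0.9) = ln(2.694) / 1.8 = 0.9910 / 1.8 = 0.5505 km⁻¹

0.551 km⁻¹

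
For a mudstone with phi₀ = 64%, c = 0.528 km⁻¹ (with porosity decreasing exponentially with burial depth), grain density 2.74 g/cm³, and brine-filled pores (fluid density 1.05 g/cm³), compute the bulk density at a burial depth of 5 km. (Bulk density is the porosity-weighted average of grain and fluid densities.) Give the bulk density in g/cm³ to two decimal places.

Porosity at depth: phi = 0.64·exp(−0.528×5) = 0.64×0.0714 = 0.0457
Bulk density: ρ_b = (1−phi)ρ_g + phi·ρ_f = 0.9543×2.74 + 0.0457×1.05
       = 2.615 + 0.048 = 2.663 g/cm³

2.66 g/cm³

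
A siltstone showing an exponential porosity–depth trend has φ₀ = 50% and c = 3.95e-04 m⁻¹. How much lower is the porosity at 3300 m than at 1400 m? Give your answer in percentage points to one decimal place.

Working in km (1 km = 1000 m; c in km⁻¹ = c in m⁻¹ × 1000):
φ(1.4) = 0.5·e^(−0.395×1.4) = 0.2876
φ(3.3) = 0.5·e^(−0.395×3.3) = 0.1358
Δφ = 0.2876 − 0.1358 = 0.1518

15.2 percentage points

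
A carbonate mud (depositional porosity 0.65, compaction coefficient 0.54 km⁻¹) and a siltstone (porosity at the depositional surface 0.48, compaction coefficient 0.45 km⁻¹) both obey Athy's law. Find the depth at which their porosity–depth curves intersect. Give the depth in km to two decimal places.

3.37 km

Set phi₀ₐ e^(−kₐd) = phi₀ᵦ e^(−kᵦd) ⇒ ln(phi₀ₐ/phi₀ᵦ) = (kₐ − kᵦ)·d
d = ln(0.65/0.48) / (0.54 − 0.45) = 0.3032 / 0.09 = 3.369 km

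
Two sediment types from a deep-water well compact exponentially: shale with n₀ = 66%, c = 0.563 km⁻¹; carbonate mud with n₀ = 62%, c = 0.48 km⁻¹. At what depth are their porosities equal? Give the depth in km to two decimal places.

0.75 km

Set n₀ₐ e^(−cₐZ) = n₀ᵦ e^(−cᵦZ) ⇒ ln(n₀ₐ/n₀ᵦ) = (cₐ − cᵦ)·Z
Z = ln(0.66/0.62) / (0.563 − 0.48) = 0.0625 / 0.083 = 0.753 km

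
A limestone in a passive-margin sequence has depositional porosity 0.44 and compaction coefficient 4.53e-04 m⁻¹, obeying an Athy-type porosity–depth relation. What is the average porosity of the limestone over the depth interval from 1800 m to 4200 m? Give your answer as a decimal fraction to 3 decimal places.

0.119

Working in km (1 km = 1000 m; β in km⁻¹ = β in m⁻¹ × 1000):
⟨phi⟩ = (1/(z₂−z₁)) ∫ phi₀ e^(−βz) dz = phi₀·(e^(−β·z₁) − e^(−β·z₂)) / (β·(z₂−z₁))
e^(−0.453×1.8) = 0.4425; e^(−0.453×4.2) = 0.1492
⟨phi⟩ = 0.44 × (0.4425 − 0.1492) / (0.453 × 2.4) = 0.44 × 0.2698 = 0.1187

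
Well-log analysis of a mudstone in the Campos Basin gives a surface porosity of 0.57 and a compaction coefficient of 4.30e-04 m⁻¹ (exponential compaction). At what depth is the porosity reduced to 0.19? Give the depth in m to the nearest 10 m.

2550 m

Working in km (1 km = 1000 m; k in km⁻¹ = k in m⁻¹ × 1000):
Invert Athy's law: d = ln(φ₀/φ) / k
d = ln(0.57/0.19) / 0.43 = ln(3) / 0.43 = 1.0986 / 0.43 = 2.555 km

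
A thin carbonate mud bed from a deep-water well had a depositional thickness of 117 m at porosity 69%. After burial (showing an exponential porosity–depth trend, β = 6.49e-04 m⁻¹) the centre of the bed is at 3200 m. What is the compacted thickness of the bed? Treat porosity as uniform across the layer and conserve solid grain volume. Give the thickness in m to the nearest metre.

Working in km (1 km = 1000 m; β in km⁻¹ = β in m⁻¹ × 1000):
Porosity at 3.2 km: phi = 0.69·exp(−0.649×3.2) = 0.0865
Solid-volume conservation: h(1−phi) = h₀(1−phi₀) ⇒ h = h₀·(1−phi₀)/(1−phi)
h = 0.117 × (1 − 0.69)/(1 − 0.0865) = 0.117 × 0.3393 = 0.0397 km

40 m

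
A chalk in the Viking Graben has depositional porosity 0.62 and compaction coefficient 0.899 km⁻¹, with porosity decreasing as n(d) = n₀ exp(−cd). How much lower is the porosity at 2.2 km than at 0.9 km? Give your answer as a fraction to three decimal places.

0.190

n(0.9) = 0.62·e^(−0.899×0.9) = 0.2761
n(2.2) = 0.62·e^(−0.899×2.2) = 0.0858
Δn = 0.2761 − 0.0858 = 0.1903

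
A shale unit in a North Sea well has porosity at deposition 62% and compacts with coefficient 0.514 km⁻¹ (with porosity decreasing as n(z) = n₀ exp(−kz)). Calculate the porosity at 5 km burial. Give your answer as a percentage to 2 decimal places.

n = n₀·exp(−k·z) = 0.62 × exp(−0.514 × 5) = 0.62 × exp(−2.57)
  = 0.62 × 0.0765 = 0.0475

4.75%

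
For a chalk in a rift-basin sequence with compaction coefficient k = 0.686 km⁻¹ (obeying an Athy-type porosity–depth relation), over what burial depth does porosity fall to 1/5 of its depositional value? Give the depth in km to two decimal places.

φ/φ₀ = 1/5 ⇒ exp(−k·Z) = 1/5 ⇒ Z = ln(5) / k
Z = 1.6094 / 0.686 = 2.346 km

2.35 km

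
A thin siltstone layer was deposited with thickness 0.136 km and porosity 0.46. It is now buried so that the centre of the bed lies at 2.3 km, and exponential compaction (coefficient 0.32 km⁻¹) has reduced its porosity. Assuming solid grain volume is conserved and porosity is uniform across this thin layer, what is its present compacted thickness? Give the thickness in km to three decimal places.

Porosity at 2.3 km: n = 0.46·exp(−0.32×2.3) = 0.2204
Solid-volume conservation: h(1−n) = h₀(1−n₀) ⇒ h = h₀·(1−n₀)/(1−n)
h = 0.136 × (1 − 0.46)/(1 − 0.2204) = 0.136 × 0.6926 = 0.0942 km

0.094 km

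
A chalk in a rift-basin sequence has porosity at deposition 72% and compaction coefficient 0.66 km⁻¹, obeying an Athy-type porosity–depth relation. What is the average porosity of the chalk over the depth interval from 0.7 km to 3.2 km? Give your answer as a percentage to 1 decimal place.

⟨phi⟩ = (1/(d₂−d₁)) ∫ phi₀ e^(−βd) dd = phi₀·(e^(−β·d₁) − e^(−β·d₂)) / (β·(d₂−d₁))
e^(−0.66×0.7) = 0.6300; e^(−0.66×3.2) = 0.1210
⟨phi⟩ = 0.72 × (0.6300 − 0.1210) / (0.66 × 2.5) = 0.72 × 0.3085 = 0.2221

22.2%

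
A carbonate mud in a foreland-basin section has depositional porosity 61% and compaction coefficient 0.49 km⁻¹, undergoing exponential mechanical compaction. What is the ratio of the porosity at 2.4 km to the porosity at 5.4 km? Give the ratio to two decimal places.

4.35

n(z₁)/n(z₂) = e^(−k·z₁)/e^(−k·z₂) = e^{k(z₂−z₁)}
= exp(0.49 × 3) = exp(1.47) = 4.3492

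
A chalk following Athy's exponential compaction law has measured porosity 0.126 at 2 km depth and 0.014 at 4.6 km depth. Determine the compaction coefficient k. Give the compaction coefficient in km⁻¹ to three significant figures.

Athy: n(Z) = n₀ e^(−kZ) ⇒ n₁/n₂ = e^{k(Z₂−Z₁)} ⇒ k = ln(n₁/n₂)/(Z₂−Z₁)
k = ln(0.126/0.014) / (4.6 − 2) = ln(9) / 2.6 = 2.1972 / 2.6 = 0.8451 km⁻¹

0.845 km⁻¹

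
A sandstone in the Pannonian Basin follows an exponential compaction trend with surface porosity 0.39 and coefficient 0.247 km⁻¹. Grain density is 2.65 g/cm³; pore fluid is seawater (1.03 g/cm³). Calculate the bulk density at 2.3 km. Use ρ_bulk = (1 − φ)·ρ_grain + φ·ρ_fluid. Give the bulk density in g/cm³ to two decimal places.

2.29 g/cm³

Porosity at depth: phi = 0.39·exp(−0.247×2.3) = 0.39×0.5666 = 0.2210
Bulk density: ρ_b = (1−phi)ρ_g + phi·ρ_f = 0.7790×2.65 + 0.2210×1.03
       = 2.064 + 0.228 = 2.292 g/cm³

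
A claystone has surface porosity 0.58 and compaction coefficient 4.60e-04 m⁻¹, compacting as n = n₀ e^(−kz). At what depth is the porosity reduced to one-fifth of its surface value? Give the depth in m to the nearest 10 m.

Working in km (1 km = 1000 m; k in km⁻¹ = k in m⁻¹ × 1000):
n/n₀ = 1/5 ⇒ exp(−k·z) = 1/5 ⇒ z = ln(5) / k
z = 1.6094 / 0.46 = 3.499 km

3500 m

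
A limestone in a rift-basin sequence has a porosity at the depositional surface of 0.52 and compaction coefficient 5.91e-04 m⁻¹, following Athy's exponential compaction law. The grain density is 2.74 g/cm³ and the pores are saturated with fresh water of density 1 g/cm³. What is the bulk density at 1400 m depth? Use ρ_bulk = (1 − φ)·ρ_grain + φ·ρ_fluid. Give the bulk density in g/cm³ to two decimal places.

Working in km (1 km = 1000 m; k in km⁻¹ = k in m⁻¹ × 1000):
Porosity at depth: phi = 0.52·exp(−0.591×1.4) = 0.52×0.4372 = 0.2273
Bulk density: ρ_b = (1−phi)ρ_g + phi·ρ_f = 0.7727×2.74 + 0.2273×1
       = 2.117 + 0.227 = 2.344 g/cm³

2.34 g/cm³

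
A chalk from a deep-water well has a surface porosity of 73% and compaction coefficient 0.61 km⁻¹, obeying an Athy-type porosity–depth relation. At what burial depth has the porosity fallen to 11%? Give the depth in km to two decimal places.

Invert Athy's law: Z = ln(φ₀/φ) / k
Z = ln(0.73/0.11) / 0.61 = ln(6.636) / 0.61 = 1.8926 / 0.61 = 3.103 km

3.10 km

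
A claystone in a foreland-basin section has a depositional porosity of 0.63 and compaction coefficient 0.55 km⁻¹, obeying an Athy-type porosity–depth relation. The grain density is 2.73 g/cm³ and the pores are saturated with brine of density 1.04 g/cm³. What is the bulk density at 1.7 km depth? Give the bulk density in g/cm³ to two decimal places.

Porosity at depth: n = 0.63·exp(−0.55×1.7) = 0.63×0.3926 = 0.2473
Bulk density: ρ_b = (1−n)ρ_g + n·ρ_f = 0.7527×2.73 + 0.2473×1.04
       = 2.055 + 0.257 = 2.312 g/cm³

2.31 g/cm³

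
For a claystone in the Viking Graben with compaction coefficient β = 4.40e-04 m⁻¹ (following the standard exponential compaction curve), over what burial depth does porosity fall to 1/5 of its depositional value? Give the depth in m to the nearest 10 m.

3660 m

Working in km (1 km = 1000 m; β in km⁻¹ = β in m⁻¹ × 1000):
φ/φ₀ = 1/5 ⇒ exp(−β·z) = 1/5 ⇒ z = ln(5) / β
z = 1.6094 / 0.44 = 3.658 km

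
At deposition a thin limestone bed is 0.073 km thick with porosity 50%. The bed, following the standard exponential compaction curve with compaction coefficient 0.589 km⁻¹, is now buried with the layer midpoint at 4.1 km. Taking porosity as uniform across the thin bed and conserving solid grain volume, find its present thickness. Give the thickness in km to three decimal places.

Porosity at 4.1 km: n = 0.5·exp(−0.589×4.1) = 0.0447
Solid-volume conservation: h(1−n) = h₀(1−n₀) ⇒ h = h₀·(1−n₀)/(1−n)
h = 0.073 × (1 − 0.5)/(1 − 0.0447) = 0.073 × 0.5234 = 0.0382 km

0.038 km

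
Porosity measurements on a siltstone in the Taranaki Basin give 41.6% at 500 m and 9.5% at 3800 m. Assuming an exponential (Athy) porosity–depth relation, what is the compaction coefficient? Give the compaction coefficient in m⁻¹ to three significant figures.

Working in km (1 km = 1000 m; β in km⁻¹ = β in m⁻¹ × 1000):
Athy: phi(Z) = phi₀ e^(−βZ) ⇒ phi₁/phi₂ = e^{β(Z₂−Z₁)} ⇒ β = ln(phi₁/phi₂)/(Z₂−Z₁)
β = ln(0.416/0.095) / (3.8 − 0.5) = ln(4.379) / 3.3 = 1.4768 / 3.3 = 0.4475 km⁻¹

0.000448 m⁻¹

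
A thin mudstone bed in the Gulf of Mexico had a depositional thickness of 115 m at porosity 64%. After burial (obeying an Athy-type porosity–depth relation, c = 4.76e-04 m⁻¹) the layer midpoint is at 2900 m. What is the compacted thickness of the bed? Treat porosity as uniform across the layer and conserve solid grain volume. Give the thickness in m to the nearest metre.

49 m

Working in km (1 km = 1000 m; c in km⁻¹ = c in m⁻¹ × 1000):
Porosity at 2.9 km: φ = 0.64·exp(−0.476×2.9) = 0.1609
Solid-volume conservation: h(1−φ) = h₀(1−φ₀) ⇒ h = h₀·(1−φ₀)/(1−φ)
h = 0.115 × (1 − 0.64)/(1 − 0.1609) = 0.115 × 0.4291 = 0.0493 km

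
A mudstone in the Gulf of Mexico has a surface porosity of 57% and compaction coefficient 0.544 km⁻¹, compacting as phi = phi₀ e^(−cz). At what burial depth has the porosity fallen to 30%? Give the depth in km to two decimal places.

1.18 km

Invert Athy's law: z = ln(phi₀/phi) / c
z = ln(0.57/0.3) / 0.544 = ln(1.9) / 0.544 = 0.6419 / 0.544 = 1.180 km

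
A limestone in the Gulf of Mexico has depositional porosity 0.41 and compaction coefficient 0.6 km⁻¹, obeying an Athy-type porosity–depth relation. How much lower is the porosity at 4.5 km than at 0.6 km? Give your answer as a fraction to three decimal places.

0.258

phi(0.6) = 0.41·e^(−0.6×0.6) = 0.2860
phi(4.5) = 0.41·e^(−0.6×4.5) = 0.0276
Δphi = 0.2860 − 0.0276 = 0.2585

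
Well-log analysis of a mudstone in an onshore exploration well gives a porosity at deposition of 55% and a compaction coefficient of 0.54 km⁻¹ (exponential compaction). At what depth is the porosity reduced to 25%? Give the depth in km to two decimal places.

Invert Athy's law: Z = ln(phi₀/phi) / k
Z = ln(0.55/0.25) / 0.54 = ln(2.2) / 0.54 = 0.7885 / 0.54 = 1.460 km

1.46 km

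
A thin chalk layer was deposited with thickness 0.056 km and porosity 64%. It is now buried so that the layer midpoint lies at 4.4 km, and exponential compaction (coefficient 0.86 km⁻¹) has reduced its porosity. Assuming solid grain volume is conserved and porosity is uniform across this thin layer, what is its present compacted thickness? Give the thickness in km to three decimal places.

Porosity at 4.4 km: n = 0.64·exp(−0.86×4.4) = 0.0145
Solid-volume conservation: h(1−n) = h₀(1−n₀) ⇒ h = h₀·(1−n₀)/(1−n)
h = 0.056 × (1 − 0.64)/(1 − 0.0145) = 0.056 × 0.3653 = 0.0205 km

0.020 km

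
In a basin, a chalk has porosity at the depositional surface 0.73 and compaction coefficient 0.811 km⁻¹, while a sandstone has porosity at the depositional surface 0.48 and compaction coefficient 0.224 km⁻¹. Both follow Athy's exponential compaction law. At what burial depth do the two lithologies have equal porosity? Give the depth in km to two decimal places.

0.71 km

Set n₀ₐ e^(−βₐZ) = n₀ᵦ e^(−βᵦZ) ⇒ ln(n₀ₐ/n₀ᵦ) = (βₐ − βᵦ)·Z
Z = ln(0.73/0.48) / (0.811 − 0.224) = 0.4193 / 0.587 = 0.714 km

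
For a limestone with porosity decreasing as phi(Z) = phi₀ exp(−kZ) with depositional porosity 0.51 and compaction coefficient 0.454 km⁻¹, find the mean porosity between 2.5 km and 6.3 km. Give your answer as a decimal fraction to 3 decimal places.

⟨phi⟩ = (1/(Z₂−Z₁)) ∫ phi₀ e^(−kZ) dZ = phi₀·(e^(−k·Z₁) − e^(−k·Z₂)) / (k·(Z₂−Z₁))
e^(−0.454×2.5) = 0.3214; e^(−0.454×6.3) = 0.0573
⟨phi⟩ = 0.51 × (0.3214 − 0.0573) / (0.454 × 3.8) = 0.51 × 0.1531 = 0.0781

0.078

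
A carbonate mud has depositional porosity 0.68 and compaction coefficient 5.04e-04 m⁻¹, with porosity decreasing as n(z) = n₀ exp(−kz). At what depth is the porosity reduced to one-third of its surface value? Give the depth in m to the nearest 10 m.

2180 m

Working in km (1 km = 1000 m; k in km⁻¹ = k in m⁻¹ × 1000):
n/n₀ = 1/3 ⇒ exp(−k·z) = 1/3 ⇒ z = ln(3) / k
z = 1.0986 / 0.504 = 2.180 km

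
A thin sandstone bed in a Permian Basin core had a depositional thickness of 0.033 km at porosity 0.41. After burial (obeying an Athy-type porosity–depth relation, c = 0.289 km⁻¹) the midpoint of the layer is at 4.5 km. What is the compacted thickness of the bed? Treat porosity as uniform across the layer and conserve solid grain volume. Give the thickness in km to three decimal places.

Porosity at 4.5 km: n = 0.41·exp(−0.289×4.5) = 0.1117
Solid-volume conservation: h(1−n) = h₀(1−n₀) ⇒ h = h₀·(1−n₀)/(1−n)
h = 0.033 × (1 − 0.41)/(1 − 0.1117) = 0.033 × 0.6642 = 0.0219 km

0.022 km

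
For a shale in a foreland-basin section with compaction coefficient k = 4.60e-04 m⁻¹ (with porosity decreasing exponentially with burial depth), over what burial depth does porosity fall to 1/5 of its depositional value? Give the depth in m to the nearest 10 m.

3500 m

Working in km (1 km = 1000 m; k in km⁻¹ = k in m⁻¹ × 1000):
φ/φ₀ = 1/5 ⇒ exp(−k·d) = 1/5 ⇒ d = ln(5) / k
d = 1.6094 / 0.46 = 3.499 km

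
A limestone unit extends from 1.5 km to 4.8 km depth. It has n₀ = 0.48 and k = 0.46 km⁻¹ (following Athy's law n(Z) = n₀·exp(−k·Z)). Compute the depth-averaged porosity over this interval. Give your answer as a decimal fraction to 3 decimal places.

⟨n⟩ = (1/(Z₂−Z₁)) ∫ n₀ e^(−kZ) dZ = n₀·(e^(−k·Z₁) − e^(−k·Z₂)) / (k·(Z₂−Z₁))
e^(−0.46×1.5) = 0.5016; e^(−0.46×4.8) = 0.1099
⟨n⟩ = 0.48 × (0.5016 − 0.1099) / (0.46 × 3.3) = 0.48 × 0.2580 = 0.1238

0.124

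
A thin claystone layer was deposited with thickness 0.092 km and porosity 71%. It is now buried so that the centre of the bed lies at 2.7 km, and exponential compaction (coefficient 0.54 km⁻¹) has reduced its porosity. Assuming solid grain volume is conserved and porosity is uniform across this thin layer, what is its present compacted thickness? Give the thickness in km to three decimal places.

0.032 km

Porosity at 2.7 km: φ = 0.71·exp(−0.54×2.7) = 0.1652
Solid-volume conservation: h(1−φ) = h₀(1−φ₀) ⇒ h = h₀·(1−φ₀)/(1−φ)
h = 0.092 × (1 − 0.71)/(1 − 0.1652) = 0.092 × 0.3474 = 0.0320 km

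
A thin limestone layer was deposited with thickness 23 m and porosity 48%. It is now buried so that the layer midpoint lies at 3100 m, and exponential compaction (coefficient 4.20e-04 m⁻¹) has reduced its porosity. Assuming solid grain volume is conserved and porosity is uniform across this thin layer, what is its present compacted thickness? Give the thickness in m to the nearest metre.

14 m

Working in km (1 km = 1000 m; β in km⁻¹ = β in m⁻¹ × 1000):
Porosity at 3.1 km: n = 0.48·exp(−0.42×3.1) = 0.1306
Solid-volume conservation: h(1−n) = h₀(1−n₀) ⇒ h = h₀·(1−n₀)/(1−n)
h = 0.023 × (1 − 0.48)/(1 − 0.1306) = 0.023 × 0.5981 = 0.0138 km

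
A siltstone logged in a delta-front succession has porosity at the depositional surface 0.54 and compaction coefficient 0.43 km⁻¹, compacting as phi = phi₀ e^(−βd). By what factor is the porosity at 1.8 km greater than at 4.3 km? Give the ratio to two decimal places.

2.93

phi(d₁)/phi(d₂) = e^(−β·d₁)/e^(−β·d₂) = e^{β(d₂−d₁)}
= exp(0.43 × 2.5) = exp(1.075) = 2.9300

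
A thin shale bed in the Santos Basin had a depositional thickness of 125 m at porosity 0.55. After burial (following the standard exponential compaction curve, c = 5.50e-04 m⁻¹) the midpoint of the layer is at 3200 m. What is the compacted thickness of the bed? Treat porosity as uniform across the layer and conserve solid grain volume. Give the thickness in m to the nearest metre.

Working in km (1 km = 1000 m; c in km⁻¹ = c in m⁻¹ × 1000):
Porosity at 3.2 km: phi = 0.55·exp(−0.55×3.2) = 0.0946
Solid-volume conservation: h(1−phi) = h₀(1−phi₀) ⇒ h = h₀·(1−phi₀)/(1−phi)
h = 0.125 × (1 − 0.55)/(1 − 0.0946) = 0.125 × 0.4970 = 0.0621 km

62 m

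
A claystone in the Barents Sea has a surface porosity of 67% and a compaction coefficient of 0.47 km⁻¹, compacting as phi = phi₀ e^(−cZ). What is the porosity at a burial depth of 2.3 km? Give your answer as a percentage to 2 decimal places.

phi = phi₀·exp(−c·Z) = 0.67 × exp(−0.47 × 2.3) = 0.67 × exp(−1.081)
  = 0.67 × 0.3393 = 0.2273

22.73%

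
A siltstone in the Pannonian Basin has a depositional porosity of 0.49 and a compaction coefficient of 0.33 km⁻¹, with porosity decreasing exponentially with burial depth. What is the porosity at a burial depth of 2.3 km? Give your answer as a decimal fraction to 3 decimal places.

phi = phi₀·exp(−c·z) = 0.49 × exp(−0.33 × 2.3) = 0.49 × exp(−0.759)
  = 0.49 × 0.4681 = 0.2294

0.229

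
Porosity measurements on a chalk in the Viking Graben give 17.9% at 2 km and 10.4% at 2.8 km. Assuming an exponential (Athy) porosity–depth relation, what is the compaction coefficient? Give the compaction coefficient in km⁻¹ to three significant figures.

Athy: n(z) = n₀ e^(−cz) ⇒ n₁/n₂ = e^{c(z₂−z₁)} ⇒ c = ln(n₁/n₂)/(z₂−z₁)
c = ln(0.179/0.104) / (2.8 − 2) = ln(1.721) / 0.8 = 0.5430 / 0.8 = 0.6787 km⁻¹

0.679 km⁻¹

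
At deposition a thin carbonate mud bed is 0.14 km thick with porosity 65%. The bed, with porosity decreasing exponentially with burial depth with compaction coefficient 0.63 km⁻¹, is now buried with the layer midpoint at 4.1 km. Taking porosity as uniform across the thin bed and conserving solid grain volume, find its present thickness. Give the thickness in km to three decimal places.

0.052 km

Porosity at 4.1 km: φ = 0.65·exp(−0.63×4.1) = 0.0491
Solid-volume conservation: h(1−φ) = h₀(1−φ₀) ⇒ h = h₀·(1−φ₀)/(1−φ)
h = 0.14 × (1 − 0.65)/(1 − 0.0491) = 0.14 × 0.3681 = 0.0515 km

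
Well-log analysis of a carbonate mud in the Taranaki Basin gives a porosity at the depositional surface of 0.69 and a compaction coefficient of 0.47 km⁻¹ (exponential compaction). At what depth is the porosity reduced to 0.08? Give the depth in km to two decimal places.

Invert Athy's law: Z = ln(φ₀/φ) / k
Z = ln(0.69/0.08) / 0.47 = ln(8.625) / 0.47 = 2.1547 / 0.47 = 4.584 km

4.58 km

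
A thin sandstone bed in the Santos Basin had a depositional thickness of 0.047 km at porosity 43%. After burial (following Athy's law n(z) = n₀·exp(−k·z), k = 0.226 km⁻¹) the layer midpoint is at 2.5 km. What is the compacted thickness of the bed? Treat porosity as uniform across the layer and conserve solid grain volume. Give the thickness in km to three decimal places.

0.035 km

Porosity at 2.5 km: n = 0.43·exp(−0.226×2.5) = 0.2444
Solid-volume conservation: h(1−n) = h₀(1−n₀) ⇒ h = h₀·(1−n₀)/(1−n)
h = 0.047 × (1 − 0.43)/(1 − 0.2444) = 0.047 × 0.7544 = 0.0355 km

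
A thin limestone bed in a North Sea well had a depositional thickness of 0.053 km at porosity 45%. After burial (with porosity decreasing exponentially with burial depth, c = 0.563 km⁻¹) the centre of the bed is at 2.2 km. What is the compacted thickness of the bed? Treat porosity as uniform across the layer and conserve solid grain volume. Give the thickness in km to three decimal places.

Porosity at 2.2 km: phi = 0.45·exp(−0.563×2.2) = 0.1304
Solid-volume conservation: h(1−phi) = h₀(1−phi₀) ⇒ h = h₀·(1−phi₀)/(1−phi)
h = 0.053 × (1 − 0.45)/(1 − 0.1304) = 0.053 × 0.6325 = 0.0335 km

0.034 km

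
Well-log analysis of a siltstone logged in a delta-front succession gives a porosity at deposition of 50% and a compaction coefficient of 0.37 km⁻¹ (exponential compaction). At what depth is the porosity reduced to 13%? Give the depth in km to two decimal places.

Invert Athy's law: z = ln(phi₀/phi) / k
z = ln(0.5/0.13) / 0.37 = ln(3.846) / 0.37 = 1.3471 / 0.37 = 3.641 km

3.64 km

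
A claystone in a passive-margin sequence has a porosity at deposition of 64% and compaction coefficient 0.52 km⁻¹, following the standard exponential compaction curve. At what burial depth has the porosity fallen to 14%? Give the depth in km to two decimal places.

Invert Athy's law: z = ln(φ₀/φ) / k
z = ln(0.64/0.14) / 0.52 = ln(4.571) / 0.52 = 1.5198 / 0.52 = 2.923 km

2.92 km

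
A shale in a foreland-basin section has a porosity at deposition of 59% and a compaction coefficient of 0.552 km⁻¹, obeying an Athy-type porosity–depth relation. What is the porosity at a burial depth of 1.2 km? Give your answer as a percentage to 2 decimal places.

n = n₀·exp(−k·z) = 0.59 × exp(−0.552 × 1.2) = 0.59 × exp(−0.6624)
  = 0.59 × 0.5156 = 0.3042

30.42%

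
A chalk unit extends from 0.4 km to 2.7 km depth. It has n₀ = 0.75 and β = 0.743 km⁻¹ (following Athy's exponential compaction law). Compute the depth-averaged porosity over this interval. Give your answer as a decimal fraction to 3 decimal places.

0.267

⟨n⟩ = (1/(d₂−d₁)) ∫ n₀ e^(−βd) dd = n₀·(e^(−β·d₁) − e^(−β·d₂)) / (β·(d₂−d₁))
e^(−0.743×0.4) = 0.7429; e^(−0.743×2.7) = 0.1345
⟨n⟩ = 0.75 × (0.7429 − 0.1345) / (0.743 × 2.3) = 0.75 × 0.3560 = 0.2670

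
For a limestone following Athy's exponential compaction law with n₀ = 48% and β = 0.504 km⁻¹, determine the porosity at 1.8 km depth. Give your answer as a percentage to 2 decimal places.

19.38%

n = n₀·exp(−β·Z) = 0.48 × exp(−0.504 × 1.8) = 0.48 × exp(−0.9072)
  = 0.48 × 0.4037 = 0.1938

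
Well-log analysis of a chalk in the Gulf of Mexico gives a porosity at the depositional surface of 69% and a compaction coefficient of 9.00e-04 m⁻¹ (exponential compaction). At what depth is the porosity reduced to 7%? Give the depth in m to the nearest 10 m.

2540 m

Working in km (1 km = 1000 m; c in km⁻¹ = c in m⁻¹ × 1000):
Invert Athy's law: d = ln(phi₀/phi) / c
d = ln(0.69/0.07) / 0.9 = ln(9.857) / 0.9 = 2.2882 / 0.9 = 2.542 km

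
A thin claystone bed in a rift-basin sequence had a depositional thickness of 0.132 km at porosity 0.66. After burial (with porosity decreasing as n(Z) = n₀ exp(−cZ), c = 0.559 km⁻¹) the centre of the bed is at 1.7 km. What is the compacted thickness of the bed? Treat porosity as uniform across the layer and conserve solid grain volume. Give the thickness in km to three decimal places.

Porosity at 1.7 km: n = 0.66·exp(−0.559×1.7) = 0.2552
Solid-volume conservation: h(1−n) = h₀(1−n₀) ⇒ h = h₀·(1−n₀)/(1−n)
h = 0.132 × (1 − 0.66)/(1 − 0.2552) = 0.132 × 0.4565 = 0.0603 km

0.060 km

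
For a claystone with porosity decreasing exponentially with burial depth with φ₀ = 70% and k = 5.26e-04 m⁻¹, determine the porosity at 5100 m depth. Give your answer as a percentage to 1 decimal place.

Working in km (1 km = 1000 m; k in km⁻¹ = k in m⁻¹ × 1000):
φ = φ₀·exp(−k·Z) = 0.7 × exp(−0.526 × 5.1) = 0.7 × exp(−2.683)
  = 0.7 × 0.0684 = 0.0479

4.8%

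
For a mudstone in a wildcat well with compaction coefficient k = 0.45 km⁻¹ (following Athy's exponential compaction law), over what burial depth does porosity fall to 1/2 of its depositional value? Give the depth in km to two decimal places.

φ/φ₀ = 1/2 ⇒ exp(−k·Z) = 1/2 ⇒ Z = ln(2) / k
Z = 0.6931 / 0.45 = 1.540 km

1.54 km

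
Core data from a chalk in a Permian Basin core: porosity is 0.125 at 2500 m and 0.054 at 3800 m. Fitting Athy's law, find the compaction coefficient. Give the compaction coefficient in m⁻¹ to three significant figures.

0.000646 m⁻¹

Working in km (1 km = 1000 m; c in km⁻¹ = c in m⁻¹ × 1000):
Athy: φ(d) = φ₀ e^(−cd) ⇒ φ₁/φ₂ = e^{c(d₂−d₁)} ⇒ c = ln(φ₁/φ₂)/(d₂−d₁)
c = ln(0.125/0.054) / (3.8 − 2.5) = ln(2.315) / 1.3 = 0.8393 / 1.3 = 0.6456 km⁻¹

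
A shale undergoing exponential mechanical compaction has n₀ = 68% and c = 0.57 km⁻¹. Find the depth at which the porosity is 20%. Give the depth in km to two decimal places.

Invert Athy's law: z = ln(n₀/n) / c
z = ln(0.68/0.2) / 0.57 = ln(3.4) / 0.57 = 1.2238 / 0.57 = 2.147 km

2.15 km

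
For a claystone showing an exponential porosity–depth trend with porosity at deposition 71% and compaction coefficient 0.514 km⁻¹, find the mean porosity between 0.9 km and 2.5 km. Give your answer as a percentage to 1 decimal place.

30.5%

⟨φ⟩ = (1/(z₂−z₁)) ∫ φ₀ e^(−βz) dz = φ₀·(e^(−β·z₁) − e^(−β·z₂)) / (β·(z₂−z₁))
e^(−0.514×0.9) = 0.6296; e^(−0.514×2.5) = 0.2767
⟨φ⟩ = 0.71 × (0.6296 − 0.2767) / (0.514 × 1.6) = 0.71 × 0.4292 = 0.3047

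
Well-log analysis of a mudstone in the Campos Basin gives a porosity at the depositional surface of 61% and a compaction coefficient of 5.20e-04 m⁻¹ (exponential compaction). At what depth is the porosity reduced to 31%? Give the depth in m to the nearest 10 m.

1300 m

Working in km (1 km = 1000 m; β in km⁻¹ = β in m⁻¹ × 1000):
Invert Athy's law: d = ln(phi₀/phi) / β
d = ln(0.61/0.31) / 0.52 = ln(1.968) / 0.52 = 0.6769 / 0.52 = 1.302 km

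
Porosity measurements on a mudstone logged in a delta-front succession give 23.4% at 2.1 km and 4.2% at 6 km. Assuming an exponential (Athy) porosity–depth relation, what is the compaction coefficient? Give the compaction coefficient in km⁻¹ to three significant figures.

Athy: phi(d) = phi₀ e^(−βd) ⇒ phi₁/phi₂ = e^{β(d₂−d₁)} ⇒ β = ln(phi₁/phi₂)/(d₂−d₁)
β = ln(0.234/0.042) / (6 − 2.1) = ln(5.571) / 3.9 = 1.7177 / 3.9 = 0.4404 km⁻¹

0.440 km⁻¹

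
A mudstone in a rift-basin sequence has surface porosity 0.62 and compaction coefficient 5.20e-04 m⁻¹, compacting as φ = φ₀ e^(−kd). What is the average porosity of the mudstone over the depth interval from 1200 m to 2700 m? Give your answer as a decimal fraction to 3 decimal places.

Working in km (1 km = 1000 m; k in km⁻¹ = k in m⁻¹ × 1000):
⟨φ⟩ = (1/(d₂−d₁)) ∫ φ₀ e^(−kd) dd = φ₀·(e^(−k·d₁) − e^(−k·d₂)) / (k·(d₂−d₁))
e^(−0.52×1.2) = 0.5358; e^(−0.52×2.7) = 0.2456
⟨φ⟩ = 0.62 × (0.5358 − 0.2456) / (0.52 × 1.5) = 0.62 × 0.3720 = 0.2307

0.231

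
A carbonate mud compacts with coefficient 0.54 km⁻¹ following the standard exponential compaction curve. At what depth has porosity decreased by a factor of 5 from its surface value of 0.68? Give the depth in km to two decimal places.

phi/phi₀ = 1/5 ⇒ exp(−k·Z) = 1/5 ⇒ Z = ln(5) / k
Z = 1.6094 / 0.54 = 2.980 km

2.98 km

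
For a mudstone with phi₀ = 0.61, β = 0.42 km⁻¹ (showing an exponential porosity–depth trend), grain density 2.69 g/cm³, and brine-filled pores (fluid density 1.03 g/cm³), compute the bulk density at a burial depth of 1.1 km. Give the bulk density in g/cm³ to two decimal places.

Porosity at depth: phi = 0.61·exp(−0.42×1.1) = 0.61×0.6300 = 0.3843
Bulk density: ρ_b = (1−phi)ρ_g + phi·ρ_f = 0.6157×2.69 + 0.3843×1.03
       = 1.656 + 0.396 = 2.052 g/cm³

2.05 g/cm³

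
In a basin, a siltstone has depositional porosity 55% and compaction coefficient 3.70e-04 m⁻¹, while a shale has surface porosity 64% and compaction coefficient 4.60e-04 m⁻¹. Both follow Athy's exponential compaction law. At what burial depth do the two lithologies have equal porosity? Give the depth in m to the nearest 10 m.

1680 m

Working in km (1 km = 1000 m; k in km⁻¹ = k in m⁻¹ × 1000):
Set n₀ₐ e^(−kₐd) = n₀ᵦ e^(−kᵦd) ⇒ ln(n₀ₐ/n₀ᵦ) = (kₐ − kᵦ)·d
d = ln(0.55/0.64) / (0.37 − 0.46) = -0.1515 / -0.09 = 1.684 km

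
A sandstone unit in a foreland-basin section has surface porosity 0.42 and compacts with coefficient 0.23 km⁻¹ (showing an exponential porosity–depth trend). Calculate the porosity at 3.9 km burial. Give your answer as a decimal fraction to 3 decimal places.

0.171

phi = phi₀·exp(−c·Z) = 0.42 × exp(−0.23 × 3.9) = 0.42 × exp(−0.897)
  = 0.42 × 0.4078 = 0.1713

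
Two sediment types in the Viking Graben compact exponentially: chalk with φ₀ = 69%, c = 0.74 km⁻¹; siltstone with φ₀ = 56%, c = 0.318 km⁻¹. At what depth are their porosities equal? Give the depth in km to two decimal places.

Set φ₀ₐ e^(−cₐz) = φ₀ᵦ e^(−cᵦz) ⇒ ln(φ₀ₐ/φ₀ᵦ) = (cₐ − cᵦ)·z
z = ln(0.69/0.56) / (0.74 − 0.318) = 0.2088 / 0.422 = 0.495 km

0.49 km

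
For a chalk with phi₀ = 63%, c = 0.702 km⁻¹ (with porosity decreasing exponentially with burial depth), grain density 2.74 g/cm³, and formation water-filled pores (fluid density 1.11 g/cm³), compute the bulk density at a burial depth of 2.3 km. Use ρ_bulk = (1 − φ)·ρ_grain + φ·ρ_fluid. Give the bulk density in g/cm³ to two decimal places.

Porosity at depth: phi = 0.63·exp(−0.702×2.3) = 0.63×0.1990 = 0.1254
Bulk density: ρ_b = (1−phi)ρ_g + phi·ρ_f = 0.8746×2.74 + 0.1254×1.11
       = 2.397 + 0.139 = 2.536 g/cm³

2.54 g/cm³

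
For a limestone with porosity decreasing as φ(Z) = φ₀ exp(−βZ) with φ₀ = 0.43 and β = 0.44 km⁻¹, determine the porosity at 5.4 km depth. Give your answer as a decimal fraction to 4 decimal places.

φ = φ₀·exp(−β·Z) = 0.43 × exp(−0.44 × 5.4) = 0.43 × exp(−2.376)
  = 0.43 × 0.0929 = 0.0400

0.0400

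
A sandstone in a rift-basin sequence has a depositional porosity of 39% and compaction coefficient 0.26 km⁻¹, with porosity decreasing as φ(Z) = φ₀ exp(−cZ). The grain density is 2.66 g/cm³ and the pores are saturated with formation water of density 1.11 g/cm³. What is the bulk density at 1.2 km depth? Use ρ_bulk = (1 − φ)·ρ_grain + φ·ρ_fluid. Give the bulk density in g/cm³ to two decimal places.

Porosity at depth: φ = 0.39·exp(−0.26×1.2) = 0.39×0.7320 = 0.2855
Bulk density: ρ_b = (1−φ)ρ_g + φ·ρ_f = 0.7145×2.66 + 0.2855×1.11
       = 1.901 + 0.317 = 2.218 g/cm³

2.22 g/cm³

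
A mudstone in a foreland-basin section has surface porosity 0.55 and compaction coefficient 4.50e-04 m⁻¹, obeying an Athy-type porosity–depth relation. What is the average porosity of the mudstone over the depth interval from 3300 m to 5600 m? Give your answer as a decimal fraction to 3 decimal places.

Working in km (1 km = 1000 m; k in km⁻¹ = k in m⁻¹ × 1000):
⟨n⟩ = (1/(Z₂−Z₁)) ∫ n₀ e^(−kZ) dZ = n₀·(e^(−k·Z₁) − e^(−k·Z₂)) / (k·(Z₂−Z₁))
e^(−0.45×3.3) = 0.2265; e^(−0.45×5.6) = 0.0805
⟨n⟩ = 0.55 × (0.2265 − 0.0805) / (0.45 × 2.3) = 0.55 × 0.1411 = 0.0776

0.078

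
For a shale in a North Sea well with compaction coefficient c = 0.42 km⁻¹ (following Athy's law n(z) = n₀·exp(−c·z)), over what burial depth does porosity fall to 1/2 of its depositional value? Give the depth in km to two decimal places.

n/n₀ = 1/2 ⇒ exp(−c·z) = 1/2 ⇒ z = ln(2) / c
z = 0.6931 / 0.42 = 1.650 km

1.65 km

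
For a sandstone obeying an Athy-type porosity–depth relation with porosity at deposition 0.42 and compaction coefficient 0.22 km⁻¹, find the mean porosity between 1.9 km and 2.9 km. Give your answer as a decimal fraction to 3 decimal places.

0.248

⟨phi⟩ = (1/(z₂−z₁)) ∫ phi₀ e^(−kz) dz = phi₀·(e^(−k·z₁) − e^(−k·z₂)) / (k·(z₂−z₁))
e^(−0.22×1.9) = 0.6584; e^(−0.22×2.9) = 0.5283
⟨phi⟩ = 0.42 × (0.6584 − 0.5283) / (0.22 × 1) = 0.42 × 0.5910 = 0.2482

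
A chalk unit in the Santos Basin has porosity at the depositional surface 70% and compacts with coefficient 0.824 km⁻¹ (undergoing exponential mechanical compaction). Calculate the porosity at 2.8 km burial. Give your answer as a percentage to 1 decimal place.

7.0%

φ = φ₀·exp(−c·Z) = 0.7 × exp(−0.824 × 2.8) = 0.7 × exp(−2.307)
  = 0.7 × 0.0995 = 0.0697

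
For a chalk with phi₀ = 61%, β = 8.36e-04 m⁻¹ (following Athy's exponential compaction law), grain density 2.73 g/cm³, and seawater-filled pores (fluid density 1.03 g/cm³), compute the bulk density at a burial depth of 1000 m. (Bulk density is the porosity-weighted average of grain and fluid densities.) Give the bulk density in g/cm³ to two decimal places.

2.28 g/cm³

Working in km (1 km = 1000 m; β in km⁻¹ = β in m⁻¹ × 1000):
Porosity at depth: phi = 0.61·exp(−0.836×1) = 0.61×0.4334 = 0.2644
Bulk density: ρ_b = (1−phi)ρ_g + phi·ρ_f = 0.7356×2.73 + 0.2644×1.03
       = 2.008 + 0.272 = 2.281 g/cm³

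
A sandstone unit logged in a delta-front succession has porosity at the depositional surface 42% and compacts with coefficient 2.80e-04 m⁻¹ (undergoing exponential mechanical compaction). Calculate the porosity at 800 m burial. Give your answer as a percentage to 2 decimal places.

Working in km (1 km = 1000 m; β in km⁻¹ = β in m⁻¹ × 1000):
phi = phi₀·exp(−β·d) = 0.42 × exp(−0.28 × 0.8) = 0.42 × exp(−0.224)
  = 0.42 × 0.7993 = 0.3357

33.57%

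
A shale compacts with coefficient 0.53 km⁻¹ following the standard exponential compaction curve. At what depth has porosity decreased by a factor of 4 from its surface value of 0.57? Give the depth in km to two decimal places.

2.62 km

φ/φ₀ = 1/4 ⇒ exp(−β·z) = 1/4 ⇒ z = ln(4) / β
z = 1.3863 / 0.53 = 2.616 km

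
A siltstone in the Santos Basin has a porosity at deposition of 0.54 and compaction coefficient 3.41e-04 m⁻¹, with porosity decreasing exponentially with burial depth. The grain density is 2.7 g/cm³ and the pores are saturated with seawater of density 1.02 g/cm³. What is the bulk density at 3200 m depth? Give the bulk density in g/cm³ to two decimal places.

Working in km (1 km = 1000 m; β in km⁻¹ = β in m⁻¹ × 1000):
Porosity at depth: phi = 0.54·exp(−0.341×3.2) = 0.54×0.3358 = 0.1813
Bulk density: ρ_b = (1−phi)ρ_g + phi·ρ_f = 0.8187×2.7 + 0.1813×1.02
       = 2.210 + 0.185 = 2.395 g/cm³

2.40 g/cm³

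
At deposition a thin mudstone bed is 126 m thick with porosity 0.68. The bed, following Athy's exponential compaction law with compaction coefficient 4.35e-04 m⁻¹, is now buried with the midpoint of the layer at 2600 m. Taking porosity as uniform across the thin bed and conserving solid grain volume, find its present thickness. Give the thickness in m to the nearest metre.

Working in km (1 km = 1000 m; k in km⁻¹ = k in m⁻¹ × 1000):
Porosity at 2.6 km: φ = 0.68·exp(−0.435×2.6) = 0.2194
Solid-volume conservation: h(1−φ) = h₀(1−φ₀) ⇒ h = h₀·(1−φ₀)/(1−φ)
h = 0.126 × (1 − 0.68)/(1 − 0.2194) = 0.126 × 0.4100 = 0.0517 km

52 m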